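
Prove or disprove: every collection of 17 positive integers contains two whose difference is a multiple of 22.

Try 17 consecutive integers, 82, 83, …, 98. Their remainders mod 22 are 16, 17, 18, 19, 20, 21, 0, 1, 2, 3, 4, 5, 6, 7, 8, 9, 10 — pairwise different, as any 17 ≤ 22 consecutive integers have distinct residues.
Any two of them differ by at most 16 < 22 and by at least 1, so no difference is a multiple of 22.

No, the set {82, 83, 84, 85, 86, 87, 88, 89, 90, 91, 92, 93, 94, 95, 96, 97, 98} is a counterexample.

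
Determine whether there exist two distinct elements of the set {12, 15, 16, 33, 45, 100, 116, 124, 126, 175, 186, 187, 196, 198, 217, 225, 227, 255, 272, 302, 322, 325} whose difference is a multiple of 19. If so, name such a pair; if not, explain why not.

Both 12 and 126 leave remainder 12 on division by 19; their difference 114 = 6·19 is a multiple of 19.

12 and 126 are such a pair.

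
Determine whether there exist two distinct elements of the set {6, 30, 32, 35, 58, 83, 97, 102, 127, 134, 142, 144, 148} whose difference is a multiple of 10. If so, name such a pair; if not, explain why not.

The pair (32, 102) works.

Reduce each element mod 10: 6↦6, 30↦0, 32↦2, 35↦5, 58↦8, 83↦3, 97↦7, 102↦2, 127↦7, 134↦4, 142↦2, 144↦4, 148↦8. The residue 2 repeats (at 32 and 102), and 102 − 32 = 70 = 7·10.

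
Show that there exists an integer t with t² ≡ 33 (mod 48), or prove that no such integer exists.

t = 39 works: 39² = 1521, and 1521 − 33 = 1488 = 31·48.

t = 39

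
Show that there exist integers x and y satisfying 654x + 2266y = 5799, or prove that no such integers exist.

Both 654 and 2266 are divisible by gcd(654, 2266) = 2, hence so is any combination 654x + 2266y.
But 5799 is not a multiple of 2 (it leaves remainder 1).
So the equation is unsolvable over ℤ.

There are no such integers.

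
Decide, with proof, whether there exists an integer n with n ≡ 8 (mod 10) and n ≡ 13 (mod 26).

gcd(10, 26) = 2. If n ≡ 8 (mod 10) and n ≡ 13 (mod 26), then n ≡ 8 (mod 2) and n ≡ 13 (mod 2).
However 8 ≡ 0 and 13 ≡ 1 (mod 2), and 0 ≠ 1.
Therefore no such n exists.

No, no such integer exists.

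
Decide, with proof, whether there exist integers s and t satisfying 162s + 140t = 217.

Both 162 and 140 are divisible by gcd(162, 140) = 2, hence so is any combination 162s + 140t.
However 217 leaves remainder 1 on division by 2.
So the equation is unsolvable over ℤ.

No such integers exist.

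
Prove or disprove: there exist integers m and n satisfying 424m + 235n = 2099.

m = 31, n = -47

Since gcd(424, 235) = 1, every integer is an integer combination of 424 and 235.
Euclidean algorithm: 424 = 1·235 + 189, 235 = 1·189 + 46, 189 = 4·46 + 5, 46 = 9·5 + 1, 5 = 5·1 + 0.
Back-substituting, 1 = 46 − 9·5 = 46 − 9·(189 − 4·46) = −9·189 + 37·46 = −9·189 + 37·(235 − 1·189) = 37·235 − 46·189 = 37·235 − 46·(424 − 1·235) = −46·424 + 83·235; that is, 424·(-46) + 235·83 = 1.
Scaling by 2099 gives the particular solution (m, n) = (-96554, 174217).
The general solution is m = -96554 + 235k, n = 174217 − 424k; taking k = 411 gives the smaller pair m = 31, n = -47.
Check: 424·31 + 235·(-47) = 13144 − 11045 = 2099. ✓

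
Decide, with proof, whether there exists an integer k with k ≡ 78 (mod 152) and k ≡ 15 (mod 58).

No such integer exists.

gcd(152, 58) = 2. If k ≡ 78 (mod 152) and k ≡ 15 (mod 58), then k ≡ 78 (mod 2) and k ≡ 15 (mod 2).
These are incompatible: 78 − 15 = 63 is not divisible by 2.
Therefore no such k exists.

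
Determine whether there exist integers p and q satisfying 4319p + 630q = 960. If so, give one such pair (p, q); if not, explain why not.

Both 4319 and 630 are divisible by gcd(4319, 630) = 7, hence so is any combination 4319p + 630q.
But 960 is not a multiple of 7 (it leaves remainder 1).
Therefore 4319p + 630q = 960 has no solution in integers.

No, no such integers exist.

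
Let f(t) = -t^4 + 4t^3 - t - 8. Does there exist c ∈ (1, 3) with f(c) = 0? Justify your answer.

Such a root exists.

f(1) = -6 and f(3) = 16, which have opposite signs.
Since f is a polynomial it is continuous on [1, 3].
So by the Intermediate Value Theorem there is a c strictly between 1 and 3 with f(c) = 0.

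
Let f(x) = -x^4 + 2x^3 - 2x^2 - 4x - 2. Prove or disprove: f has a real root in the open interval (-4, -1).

The endpoint values f(-4) = -402 and f(-1) = -3 are both negative. Claim: f(x) < 0 for every x in (-4, -1).
Substitute x = -1 − u, where 0 < u < 3 on the interval. Expanding, f(-1 − u) = -u^4 - 6u^3 - 14u^2 - 10u - 3.
The nonzero coefficients here are all negative, so for u > 0 every term is negative (or zero), and the constant term -3 is strictly negative.
Therefore f(x) < 0 throughout (-4, -1), and f has no zero there.

No such root exists.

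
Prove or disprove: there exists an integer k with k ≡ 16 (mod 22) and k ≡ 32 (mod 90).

k = 302

gcd(22, 90) = 2. A simultaneous solution exists iff 16 ≡ 32 (mod 2); here 16 mod 2 = 0 = 32 mod 2, so it does.
Put k = 16 + 22t, so we need 22t ≡ 16 (mod 90), equivalently (divide by 2) 11t ≡ 8 (mod 45).
To invert 11 modulo 45: 45 = 4·11 + 1, 11 = 11·1 + 0, and unwinding, 1 = 45 − 4·11. Thus 11⁻¹ ≡ -4 ≡ 41 (mod 45).
Multiplying by 41: t ≡ 41·8 = 328 ≡ 13 (mod 45).
Then k = 16 + 22·13 = 302.
Indeed 302 ≡ 16 (mod 22) and 302 ≡ 32 (mod 90).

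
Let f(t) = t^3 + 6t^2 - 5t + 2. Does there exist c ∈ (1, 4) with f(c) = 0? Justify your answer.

No such root exists.

The endpoint values f(1) = 4 and f(4) = 142 are both positive. Claim: f(t) > 0 for every t in (1, 4).
Substitute t = 1 + u, where 0 < u < 3 on the interval. Expanding, f(1 + u) = u^3 + 9u^2 + 10u + 4.
All 4 nonzero coefficients of this polynomial in u are positive; hence for u > 0 the value is a sum of positive terms (the constant 4 among them).
So f is strictly positive on (1, 4); no root exists in the interval.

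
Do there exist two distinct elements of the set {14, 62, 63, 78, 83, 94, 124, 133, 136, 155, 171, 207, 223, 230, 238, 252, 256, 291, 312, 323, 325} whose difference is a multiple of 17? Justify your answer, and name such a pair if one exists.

14 and 133 are such a pair.

Reduce each element mod 17: 14↦14, 62↦11, 63↦12, 78↦10, 83↦15, 94↦9, 124↦5, 133↦14, 136↦0, 155↦2, 171↦1, 207↦3, 223↦2, 230↦9, 238↦0, 252↦14, 256↦1, 291↦2, 312↦6, 323↦0, 325↦2. The residue 14 repeats (at 14 and 133), and 133 − 14 = 119 = 7·17.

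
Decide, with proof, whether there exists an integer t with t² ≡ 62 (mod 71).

No such integer exists.

71 is prime, so by Euler's criterion 62 is a square mod 71 iff 62^((71−1)/2) = 62^35 ≡ 1 (mod 71).
Squaring successively (mod 71): 62^2 = 3844 ≡ 10; 62^4 ≡ 10² = 100 ≡ 29; 62^8 ≡ 29² = 841 ≡ 60; 62^16 ≡ 60² = 3600 ≡ 50; 62^32 ≡ 50² = 2500 ≡ 15.
Since 35 = 32 + 2 + 1, 62^35 ≡ 15 · 10 · 62; multiplying out mod 71: 15·10 = 150 ≡ 8, then 8·62 = 496 ≡ 70. Thus 62^35 ≡ 70 ≡ −1 (mod 71).
The value −1 means 62 is a non-residue modulo 71, so t² ≡ 62 (mod 71) is impossible.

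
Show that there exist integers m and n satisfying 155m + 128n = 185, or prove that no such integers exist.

155 and 128 are coprime, so 155m + 128n ranges over all of ℤ.
Run the Euclidean algorithm on 155 and 128: 155 = 1·128 + 27, 128 = 4·27 + 20, 27 = 1·20 + 7, 20 = 2·7 + 6, 7 = 1·6 + 1, 6 = 6·1 + 0.
Back-substituting, 1 = 7 − 1·6 = 7 − (20 − 2·7) = −20 + 3·7 = −20 + 3·(27 − 1·20) = 3·27 − 4·20 = 3·27 − 4·(128 − 4·27) = −4·128 + 19·27 = −4·128 + 19·(155 − 1·128) = 19·155 − 23·128; that is, 155·19 + 128·(-23) = 1.
Multiplying through by 185: m = 19·185 = 3515, n = (-23)·185 = -4255 is a solution.
Shifting by a multiple of (128, −155) keeps it a solution: m = 3515 − 27·128 = 59, n = -4255 + 27·155 = -70.
Check: 155·59 + 128·(-70) = 9145 − 8960 = 185. ✓

m = 59, n = -70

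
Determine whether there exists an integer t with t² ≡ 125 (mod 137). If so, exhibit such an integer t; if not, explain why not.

Apply Euler's criterion with the prime 137: 125 is a quadratic residue iff 125^68 ≡ 1 (mod 137), and a non-residue iff it is ≡ −1.
Repeated squaring mod 137: 125^2 = 15625 ≡ 7; 125^4 ≡ 7² = 49 ≡ 49; 125^8 ≡ 49² = 2401 ≡ 72; 125^16 ≡ 72² = 5184 ≡ 115; 125^32 ≡ 115² = 13225 ≡ 73; 125^64 ≡ 73² = 5329 ≡ 123.
Since 68 = 64 + 4, 125^68 ≡ 123 · 49; multiplying out mod 137: 123·49 = 6027 ≡ 136. Thus 125^68 ≡ 136 ≡ −1 (mod 137).
By Euler's criterion 125 is a quadratic non-residue mod 137: no t satisfies t² ≡ 125 (mod 137).

No, no such integer exists.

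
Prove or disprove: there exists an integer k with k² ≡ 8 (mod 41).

k = 34 works: 34² = 1156, and 1156 − 8 = 1148 = 28·41.

k = 34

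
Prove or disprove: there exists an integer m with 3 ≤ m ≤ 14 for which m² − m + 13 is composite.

At m = 5: 5² − 5 + 13 = 33 = 3·11, which is composite.

m = 5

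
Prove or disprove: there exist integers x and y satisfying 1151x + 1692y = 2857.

x = 1571, y = -1067

1151 and 1692 are coprime, so 1151x + 1692y ranges over all of ℤ.
Euclidean algorithm: 1692 = 1·1151 + 541, 1151 = 2·541 + 69, 541 = 7·69 + 58, 69 = 1·58 + 11, 58 = 5·11 + 3, 11 = 3·3 + 2, 3 = 1·2 + 1, 2 = 2·1 + 0.
Working back up the chain: 1 = 3 − 1·2 = 3 − (11 − 3·3) = −11 + 4·3 = −11 + 4·(58 − 5·11) = 4·58 − 21·11 = 4·58 − 21·(69 − 1·58) = −21·69 + 25·58 = −21·69 + 25·(541 − 7·69) = 25·541 − 196·69 = 25·541 − 196·(1151 − 2·541) = −196·1151 + 417·541 = −196·1151 + 417·(1692 − 1·1151) = 417·1692 − 613·1151. So 1151·(-613) + 1692·417 = 1.
Times 2857: 1151·(-1751341) + 1692·1191369 = 2857, so (-1751341, 1191369) solves it.
Shifting by a multiple of (1692, −1151) keeps it a solution: x = -1751341 + 1036·1692 = 1571, y = 1191369 − 1036·1151 = -1067.
Check: 1151·1571 + 1692·(-1067) = 1808221 − 1805364 = 2857. ✓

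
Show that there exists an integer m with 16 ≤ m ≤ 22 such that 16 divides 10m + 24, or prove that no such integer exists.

For m = 16, 17, 18, 19 the values 184, 194, 204, 214 are not multiples of 16. m = 20 works, since 10·20 + 24 = 224 = 14·16.

m = 20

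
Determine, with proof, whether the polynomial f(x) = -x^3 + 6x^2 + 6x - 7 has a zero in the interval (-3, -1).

Yes, f has a root in the interval.

f(-3) = 56 and f(-1) = -6, which have opposite signs.
As a polynomial, f is continuous on every closed interval.
By the Intermediate Value Theorem, f takes the value 0 somewhere in the open interval.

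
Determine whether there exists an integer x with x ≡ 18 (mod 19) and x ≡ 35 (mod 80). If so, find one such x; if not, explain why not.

x = 835

Since 19 and 80 share no common factor, CRT says the pair of congruences has a solution (unique mod 1520).
Any solution of the first congruence is x = 18 + 19t; substituting into the second, 19t ≡ 35 − 18 ≡ 17 (mod 80).
Since 19·59 = 1121 = 14·80 + 1, the inverse of 19 mod 80 is 59.
Multiplying by 59: t ≡ 59·17 = 1003 ≡ 43 (mod 80).
With t = 43: x = 18 + 19·43 = 835.
Verify: 835 = 43·19 + 18 and 835 = 10·80 + 35. ✓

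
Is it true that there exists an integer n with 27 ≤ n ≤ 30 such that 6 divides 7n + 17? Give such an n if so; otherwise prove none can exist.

The values of 7n + 17 for n = 27, 28, 29, 30 are 206, 213, 220, 227; reduced mod 6 these are 2, 3, 4, 5.
Since 0 is absent from this list, 6 ∤ 7n + 17 for every n with 27 ≤ n ≤ 30.

There is no such integer n in that range.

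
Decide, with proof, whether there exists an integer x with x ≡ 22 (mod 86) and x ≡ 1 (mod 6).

gcd(86, 6) = 2. If x ≡ 22 (mod 86) and x ≡ 1 (mod 6), then x ≡ 22 (mod 2) and x ≡ 1 (mod 2).
However 22 ≡ 0 and 1 ≡ 1 (mod 2), and 0 ≠ 1.
Hence the system has no solution.

There is no such integer.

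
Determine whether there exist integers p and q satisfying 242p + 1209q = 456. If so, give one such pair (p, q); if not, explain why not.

p = 1071, q = -214

242 and 1209 are coprime, so 242p + 1209q ranges over all of ℤ.
Euclidean algorithm: 1209 = 4·242 + 241, 242 = 1·241 + 1, 241 = 241·1 + 0.
Unwinding: 1 = 242 − 1·241 = 242 − (1209 − 4·242) = −1209 + 5·242, i.e. 242·5 + 1209·(-1) = 1.
Multiplying through by 456: p = 5·456 = 2280, q = (-1)·456 = -456 is a solution.
Shifting by a multiple of (1209, −242) keeps it a solution: p = 2280 − 1·1209 = 1071, q = -456 + 1·242 = -214.
Check: 242·1071 + 1209·(-214) = 259182 − 258726 = 456. ✓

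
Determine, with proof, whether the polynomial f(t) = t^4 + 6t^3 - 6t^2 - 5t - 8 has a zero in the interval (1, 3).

f(1) = -12 and f(3) = 166, which have opposite signs.
As a polynomial, f is continuous on every closed interval.
By the Intermediate Value Theorem, f takes the value 0 somewhere in the open interval.

Yes, f has a root in the interval.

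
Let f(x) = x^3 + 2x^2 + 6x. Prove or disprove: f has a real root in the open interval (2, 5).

No.

f(2) = 28 and f(5) = 205, both positive.
f'(x) = 3x^2 + 4x + 6 has discriminant 4² − 4·3·6 = -56 < 0, so f' has no real roots and is positive for every real x.
So f is strictly increasing; between 2 and 5 its values lie between f(2) = 28 and f(5) = 205, all positive. Therefore f has no root in (2, 5).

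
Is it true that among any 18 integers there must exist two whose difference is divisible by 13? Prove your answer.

Yes, this is always true.

Each integer lies in one of the 13 residue classes modulo 13.
Since 18 > 13, two of the 18 integers must share a residue class by the pigeonhole principle; call them a and b.
Equal remainders mean a − b ≡ 0 (mod 13), so 13 divides their difference.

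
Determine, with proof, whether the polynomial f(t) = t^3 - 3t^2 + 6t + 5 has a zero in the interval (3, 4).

Evaluate at the endpoints: f(3) = 23, f(4) = 45 — same sign (positive).
The derivative f'(t) = 3t^2 - 6t + 6 is a quadratic with discriminant (-6)² − 4·3·6 = -36 < 0; it never vanishes, so it is always positive (sign of the leading coefficient).
So f is strictly increasing; between 3 and 4 its values lie between f(3) = 23 and f(4) = 45, all positive. Therefore f has no root in (3, 4).

No.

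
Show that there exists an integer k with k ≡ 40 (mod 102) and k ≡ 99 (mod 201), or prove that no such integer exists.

gcd(102, 201) = 3. If k ≡ 40 (mod 102) and k ≡ 99 (mod 201), then k ≡ 40 (mod 3) and k ≡ 99 (mod 3).
These are incompatible: 40 − 99 = -59 is not divisible by 3.
Therefore no such k exists.

No such integer exists.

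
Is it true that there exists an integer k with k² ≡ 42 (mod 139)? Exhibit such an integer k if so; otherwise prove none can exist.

k = 96 works: 96² = 9216, and 9216 − 42 = 9174 = 66·139.

k = 96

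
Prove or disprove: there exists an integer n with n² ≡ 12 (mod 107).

n = 36

Take n = 36. Then 36² = 1296 = 12·107 + 12, so 36² ≡ 12 (mod 107).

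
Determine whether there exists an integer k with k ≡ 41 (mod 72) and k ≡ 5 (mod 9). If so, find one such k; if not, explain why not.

k = 41

The moduli are not coprime: gcd(72, 9) = 9. Compatibility requires 9 ∣ (5 − 41) = -36, which holds, so solutions exist.
In fact k = 41 itself already satisfies 41 mod 9 = 5.
Verify: 41 = 0·72 + 41 and 41 = 4·9 + 5. ✓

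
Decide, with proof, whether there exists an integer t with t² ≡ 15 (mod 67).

Take t = 45. Then 45² = 2025 = 30·67 + 15, so 45² ≡ 15 (mod 67).

t = 45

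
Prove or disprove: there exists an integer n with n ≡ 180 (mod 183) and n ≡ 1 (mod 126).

There is no such integer.

Both moduli are multiples of 3 = gcd(183, 126), so any solution would satisfy n ≡ 180 and n ≡ 1 modulo 3 simultaneously.
These are incompatible: 180 − 1 = 179 is not divisible by 3.
Hence the system has no solution.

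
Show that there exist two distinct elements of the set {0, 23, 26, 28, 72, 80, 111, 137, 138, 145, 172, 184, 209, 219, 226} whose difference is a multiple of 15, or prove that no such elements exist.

There is no such pair.

Reduce each element modulo 15: 0↦0, 23↦8, 26↦11, 28↦13, 72↦12, 80↦5, 111↦6, 137↦2, 138↦3, 145↦10, 172↦7, 184↦4, 209↦14, 219↦9, 226↦1.
These 15 residues are pairwise different, hence no difference of two elements is divisible by 15.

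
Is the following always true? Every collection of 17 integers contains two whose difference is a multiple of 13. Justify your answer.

Yes.

There are exactly 13 possible remainders on division by 13.
Since 17 > 13, two of the 17 integers must share a residue class by the pigeonhole principle; call them a and b.
Equal remainders mean a − b ≡ 0 (mod 13), so 13 divides their difference.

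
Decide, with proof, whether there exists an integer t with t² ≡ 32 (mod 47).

Take t = 28. Then 28² = 784 = 16·47 + 32, so 28² ≡ 32 (mod 47).

t = 28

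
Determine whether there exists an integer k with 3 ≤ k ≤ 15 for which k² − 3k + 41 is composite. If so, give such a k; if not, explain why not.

k = 4

At k = 4: 4² − 3·4 + 41 = 45 = 3·15, which is composite.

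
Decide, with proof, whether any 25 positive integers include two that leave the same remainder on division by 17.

Yes.

There are exactly 17 possible remainders on division by 17.
Since 25 > 17, two of the 25 integers must share a residue class by the pigeonhole principle; call them a and b.
That is, a and b leave the same remainder on division by 17, as claimed.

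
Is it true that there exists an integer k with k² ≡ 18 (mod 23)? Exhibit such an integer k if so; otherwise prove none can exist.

k = 15

Take k = 15. Then 15² = 225 = 9·23 + 18, so 15² ≡ 18 (mod 23).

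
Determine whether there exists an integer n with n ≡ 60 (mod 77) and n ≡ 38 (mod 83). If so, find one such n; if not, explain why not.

Since 77 and 83 share no common factor, CRT says the pair of congruences has a solution (unique mod 6391).
Write n = 60 + 77t and require 60 + 77t ≡ 38 (mod 83), i.e. 77t ≡ 61 (mod 83).
Note 77·69 = 5313 ≡ 1 (mod 83) (as 5313 − 1 = 64·83), so 77⁻¹ ≡ 69.
Multiplying by 69: t ≡ 69·61 = 4209 ≡ 59 (mod 83).
Taking t = 59 gives n = 60 + 77·59 = 4603.
Indeed 4603 ≡ 60 (mod 77) and 4603 ≡ 38 (mod 83).

n = 4603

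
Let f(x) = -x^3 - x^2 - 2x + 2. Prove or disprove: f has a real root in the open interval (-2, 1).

Yes, f has a root in the interval.

f(-2) = 10 and f(1) = -2, which have opposite signs.
f is continuous everywhere (it is a polynomial), in particular on [-2, 1].
By the Intermediate Value Theorem, f takes the value 0 somewhere in the open interval.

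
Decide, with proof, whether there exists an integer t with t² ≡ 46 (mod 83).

No such integer exists.

83 is prime, so by Euler's criterion 46 is a square mod 83 iff 46^((83−1)/2) = 46^41 ≡ 1 (mod 83).
Repeated squaring mod 83: 46^2 = 2116 ≡ 41; 46^4 ≡ 41² = 1681 ≡ 21; 46^8 ≡ 21² = 441 ≡ 26; 46^16 ≡ 26² = 676 ≡ 12; 46^32 ≡ 12² = 144 ≡ 61.
Since 41 = 32 + 8 + 1, 46^41 ≡ 61 · 26 · 46; multiplying out mod 83: 61·26 = 1586 ≡ 9, then 9·46 = 414 ≡ 82. Thus 46^41 ≡ 82 ≡ −1 (mod 83).
By Euler's criterion 46 is a quadratic non-residue mod 83: no t satisfies t² ≡ 46 (mod 83).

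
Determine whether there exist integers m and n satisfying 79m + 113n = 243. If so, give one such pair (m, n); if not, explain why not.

Since gcd(79, 113) = 1, every integer is an integer combination of 79 and 113.
Euclidean algorithm: 113 = 1·79 + 34, 79 = 2·34 + 11, 34 = 3·11 + 1, 11 = 11·1 + 0.
Working back up the chain: 1 = 34 − 3·11 = 34 − 3·(79 − 2·34) = −3·79 + 7·34 = −3·79 + 7·(113 − 1·79) = 7·113 − 10·79. So 79·(-10) + 113·7 = 1.
Times 243: 79·(-2430) + 113·1701 = 243, so (-2430, 1701) solves it.
Adding 22·113 to m and subtracting 22·79 from n gives the tidier solution (56, -37).
Indeed 79·56 + 113·(-37) = 4424 − 4181 = 243.

m = 56, n = -37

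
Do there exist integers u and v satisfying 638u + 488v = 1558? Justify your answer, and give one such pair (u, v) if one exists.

Since gcd(638, 488) = 2 and 1558 = 2·779, Bézout's identity guarantees a solution.
Dividing through by 2 reduces the equation to 319u + 244v = 779.
Run the Euclidean algorithm on 319 and 244: 319 = 1·244 + 75, 244 = 3·75 + 19, 75 = 3·19 + 18, 19 = 1·18 + 1, 18 = 18·1 + 0.
Unwinding: 1 = 19 − 1·18 = 19 − (75 − 3·19) = −75 + 4·19 = −75 + 4·(244 − 3·75) = 4·244 − 13·75 = 4·244 − 13·(319 − 1·244) = −13·319 + 17·244, i.e. 319·(-13) + 244·17 = 1.
Scaling by 779 gives the particular solution (u, v) = (-10127, 13243).
The general solution is u = -10127 + 244k, v = 13243 − 319k; taking k = 42 gives the smaller pair u = 121, v = -155.
Check: 638·121 + 488·(-155) = 77198 − 75640 = 1558. ✓

u = 121, v = -155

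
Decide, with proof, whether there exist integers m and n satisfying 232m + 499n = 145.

232 and 499 are coprime, so 232m + 499n ranges over all of ℤ.
Run the Euclidean algorithm on 499 and 232: 499 = 2·232 + 35, 232 = 6·35 + 22, 35 = 1·22 + 13, 22 = 1·13 + 9, 13 = 1·9 + 4, 9 = 2·4 + 1, 4 = 4·1 + 0.
Working back up the chain: 1 = 9 − 2·4 = 9 − 2·(13 − 1·9) = −2·13 + 3·9 = −2·13 + 3·(22 − 1·13) = 3·22 − 5·13 = 3·22 − 5·(35 − 1·22) = −5·35 + 8·22 = −5·35 + 8·(232 − 6·35) = 8·232 − 53·35 = 8·232 − 53·(499 − 2·232) = −53·499 + 114·232. So 232·114 + 499·(-53) = 1.
Multiplying through by 145: m = 114·145 = 16530, n = (-53)·145 = -7685 is a solution.
Shifting by a multiple of (499, −232) keeps it a solution: m = 16530 − 33·499 = 63, n = -7685 + 33·232 = -29.
Check: 232·63 + 499·(-29) = 14616 − 14471 = 145. ✓

m = 63, n = -29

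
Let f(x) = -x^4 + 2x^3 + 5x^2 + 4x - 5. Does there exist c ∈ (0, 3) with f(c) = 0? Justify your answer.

f(0) = -5 and f(3) = 25, which have opposite signs.
Since f is a polynomial it is continuous on [0, 3].
So by the Intermediate Value Theorem there is a c strictly between 0 and 3 with f(c) = 0.

Yes, f has a root in the interval.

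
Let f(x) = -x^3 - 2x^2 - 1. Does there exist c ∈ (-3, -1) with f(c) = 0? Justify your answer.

Yes, such a c exists.

f(-3) = 8 and f(-1) = -2, which have opposite signs.
f is continuous everywhere (it is a polynomial), in particular on [-3, -1].
The Intermediate Value Theorem then guarantees some c ∈ (-3, -1) with f(c) = 0.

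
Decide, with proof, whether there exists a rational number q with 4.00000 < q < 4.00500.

Scale by 201: the interval becomes (804.00000, 805.00500), which contains the integer 805.
Dividing back, 4.00000 < 805/201 < 4.00500, and 805/201 is rational.

q = 805/201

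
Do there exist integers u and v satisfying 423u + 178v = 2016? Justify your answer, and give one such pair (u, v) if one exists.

u = 54, v = -117

Since gcd(423, 178) = 1, every integer is an integer combination of 423 and 178.
Run the Euclidean algorithm on 423 and 178: 423 = 2·178 + 67, 178 = 2·67 + 44, 67 = 1·44 + 23, 44 = 1·23 + 21, 23 = 1·21 + 2, 21 = 10·2 + 1, 2 = 2·1 + 0.
Back-substituting, 1 = 21 − 10·2 = 21 − 10·(23 − 1·21) = −10·23 + 11·21 = −10·23 + 11·(44 − 1·23) = 11·44 − 21·23 = 11·44 − 21·(67 − 1·44) = −21·67 + 32·44 = −21·67 + 32·(178 − 2·67) = 32·178 − 85·67 = 32·178 − 85·(423 − 2·178) = −85·423 + 202·178; that is, 423·(-85) + 178·202 = 1.
Scaling by 2016 gives the particular solution (u, v) = (-171360, 407232).
Adding 963·178 to u and subtracting 963·423 from v gives the tidier solution (54, -117).
Check: 423·54 + 178·(-117) = 22842 − 20826 = 2016. ✓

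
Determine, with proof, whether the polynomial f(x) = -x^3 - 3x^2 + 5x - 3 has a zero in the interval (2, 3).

f has no root in that interval.

The endpoint values f(2) = -13 and f(3) = -42 are both negative. Claim: f(x) < 0 for every x in (2, 3).
Shift to the endpoint 2: with x = 2 + u (0 < u < 1), one computes f(2 + u) = -u^3 - 9u^2 - 19u - 13.
All 4 nonzero coefficients of this polynomial in u are negative; hence for u > 0 the value is a sum of negative terms (the constant -13 among them).
So f is strictly negative on (2, 3); no root exists in the interval.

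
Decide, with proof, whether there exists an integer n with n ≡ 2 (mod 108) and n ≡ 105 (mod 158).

There is no such integer.

gcd(108, 158) = 2. If n ≡ 2 (mod 108) and n ≡ 105 (mod 158), then n ≡ 2 (mod 2) and n ≡ 105 (mod 2).
However 2 ≡ 0 and 105 ≡ 1 (mod 2), and 0 ≠ 1.
Therefore no such n exists.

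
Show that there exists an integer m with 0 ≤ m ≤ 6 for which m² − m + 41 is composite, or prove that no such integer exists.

The values for m = 0, 1, …, 6 are 41, 41, 43, 47, 53, 61, 71, and each of these is prime.
So no value in the range makes the expression composite.

There is no such integer m in that range.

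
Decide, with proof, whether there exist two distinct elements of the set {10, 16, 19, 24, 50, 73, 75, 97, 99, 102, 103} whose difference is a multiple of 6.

The pair (10, 16) works.

10 mod 6 = 4 and 16 mod 6 = 4, so 16 − 10 = 6 = 1·6.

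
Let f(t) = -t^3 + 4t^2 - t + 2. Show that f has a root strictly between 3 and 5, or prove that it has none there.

Yes, f has a root in the interval.

f(3) = 8 and f(5) = -28, which have opposite signs.
As a polynomial, f is continuous on every closed interval.
By the Intermediate Value Theorem f must vanish at some point of (3, 5).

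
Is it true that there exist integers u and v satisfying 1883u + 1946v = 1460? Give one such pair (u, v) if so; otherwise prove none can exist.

No, no such integers exist.

Both 1883 and 1946 are divisible by gcd(1883, 1946) = 7, hence so is any combination 1883u + 1946v.
However 1460 leaves remainder 4 on division by 7.
Hence no integers u, v satisfy the equation.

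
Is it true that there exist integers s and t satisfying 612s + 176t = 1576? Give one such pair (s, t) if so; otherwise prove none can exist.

Since gcd(612, 176) = 4 and 1576 = 4·394, Bézout's identity guarantees a solution.
Dividing through by 4 reduces the equation to 153s + 44t = 394.
Dividing repeatedly: 153 = 3·44 + 21, 44 = 2·21 + 2, 21 = 10·2 + 1, 2 = 2·1 + 0.
Unwinding: 1 = 21 − 10·2 = 21 − 10·(44 − 2·21) = −10·44 + 21·21 = −10·44 + 21·(153 − 3·44) = 21·153 − 73·44, i.e. 153·21 + 44·(-73) = 1.
Multiplying through by 394: s = 21·394 = 8274, t = (-73)·394 = -28762 is a solution.
The general solution is s = 8274 + 44k, t = -28762 − 153k; taking k = -188 gives the smaller pair s = 2, t = 2.
Indeed 612·2 + 176·2 = 1224 + 352 = 1576.

s = 2, t = 2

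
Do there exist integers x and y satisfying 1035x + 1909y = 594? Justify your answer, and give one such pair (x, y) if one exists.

gcd(1035, 1909) = 23, so every integer of the form 1035x + 1909y is a multiple of 23.
But 594 is not a multiple of 23 (it leaves remainder 19).
Therefore 1035x + 1909y = 594 has no solution in integers.

No, no such integers exist.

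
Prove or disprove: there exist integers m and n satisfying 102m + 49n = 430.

m = 34, n = -62

102 and 49 are coprime, so 102m + 49n ranges over all of ℤ.
Run the Euclidean algorithm on 102 and 49: 102 = 2·49 + 4, 49 = 12·4 + 1, 4 = 4·1 + 0.
Unwinding: 1 = 49 − 12·4 = 49 − 12·(102 − 2·49) = −12·102 + 25·49, i.e. 102·(-12) + 49·25 = 1.
Scaling by 430 gives the particular solution (m, n) = (-5160, 10750).
The general solution is m = -5160 + 49k, n = 10750 − 102k; taking k = 106 gives the smaller pair m = 34, n = -62.
Check: 102·34 + 49·(-62) = 3468 − 3038 = 430. ✓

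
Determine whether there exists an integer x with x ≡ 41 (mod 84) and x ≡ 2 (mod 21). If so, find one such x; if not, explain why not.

There is no such integer.

Reduce both congruences modulo 21, which divides 84 and 21: they say x ≡ 41 (mod 21) and x ≡ 2 (mod 21).
However 41 ≡ 20 and 2 ≡ 2 (mod 21), and 20 ≠ 2.
So no integer satisfies both congruences.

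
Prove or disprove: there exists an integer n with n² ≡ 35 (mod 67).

n = 54

Take n = 54. Then 54² = 2916 = 43·67 + 35, so 54² ≡ 35 (mod 67).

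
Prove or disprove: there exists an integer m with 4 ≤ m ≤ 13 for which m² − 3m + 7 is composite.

At m = 7: 7² − 3·7 + 7 = 35 = 5·7, which is composite.

m = 7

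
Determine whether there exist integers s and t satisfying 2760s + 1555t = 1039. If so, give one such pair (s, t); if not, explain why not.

Both 2760 and 1555 are divisible by gcd(2760, 1555) = 5, hence so is any combination 2760s + 1555t.
However 1039 leaves remainder 4 on division by 5.
Therefore 2760s + 1555t = 1039 has no solution in integers.

No such integers exist.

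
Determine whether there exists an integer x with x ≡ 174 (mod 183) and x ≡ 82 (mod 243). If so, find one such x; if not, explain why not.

No, no such integer exists.

gcd(183, 243) = 3. If x ≡ 174 (mod 183) and x ≡ 82 (mod 243), then x ≡ 174 (mod 3) and x ≡ 82 (mod 3).
But 174 mod 3 = 0 while 82 mod 3 = 1, a contradiction.
So no integer satisfies both congruences.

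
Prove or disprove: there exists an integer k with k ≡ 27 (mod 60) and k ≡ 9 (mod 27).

k = 387

Here gcd(60, 27) = 3, and both 27 and 9 leave remainder 0 mod 3, so the system is consistent.
List candidates k ≡ 27 (mod 60): 27, 87, 147, 207, 267, 327, 387. Modulo 27 these are 0, 6, 12, 18, 24, 3, 9; 387 gives 9 as required.
Check: 387 mod 60 = 27, 387 mod 27 = 9. ✓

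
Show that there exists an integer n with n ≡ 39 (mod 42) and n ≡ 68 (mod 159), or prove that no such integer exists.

Both moduli are multiples of 3 = gcd(42, 159), so any solution would satisfy n ≡ 39 and n ≡ 68 modulo 3 simultaneously.
But 39 mod 3 = 0 while 68 mod 3 = 2, a contradiction.
Hence the system has no solution.

No, no such integer exists.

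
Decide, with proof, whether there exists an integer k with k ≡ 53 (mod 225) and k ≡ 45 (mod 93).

Reduce both congruences modulo 3, which divides 225 and 93: they say k ≡ 53 (mod 3) and k ≡ 45 (mod 3).
These are incompatible: 53 − 45 = 8 is not divisible by 3.
Hence the system has no solution.

No, no such integer exists.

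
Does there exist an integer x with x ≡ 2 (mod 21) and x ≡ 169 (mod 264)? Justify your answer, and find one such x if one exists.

No, no such integer exists.

Reduce both congruences modulo 3, which divides 21 and 264: they say x ≡ 2 (mod 3) and x ≡ 169 (mod 3).
These are incompatible: 2 − 169 = -167 is not divisible by 3.
Hence the system has no solution.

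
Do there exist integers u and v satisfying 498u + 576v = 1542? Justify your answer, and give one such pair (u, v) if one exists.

gcd(498, 576) = 6, and 6 divides 1542, so integer solutions exist.
Dividing through by 6 reduces the equation to 83u + 96v = 257.
Euclidean algorithm: 96 = 1·83 + 13, 83 = 6·13 + 5, 13 = 2·5 + 3, 5 = 1·3 + 2, 3 = 1·2 + 1, 2 = 2·1 + 0.
Working back up the chain: 1 = 3 − 1·2 = 3 − (5 − 1·3) = −5 + 2·3 = −5 + 2·(13 − 2·5) = 2·13 − 5·5 = 2·13 − 5·(83 − 6·13) = −5·83 + 32·13 = −5·83 + 32·(96 − 1·83) = 32·96 − 37·83. So 83·(-37) + 96·32 = 1.
Multiplying through by 257: u = (-37)·257 = -9509, v = 32·257 = 8224 is a solution.
The general solution is u = -9509 + 96k, v = 8224 − 83k; taking k = 100 gives the smaller pair u = 91, v = -76.
Check: 498·91 + 576·(-76) = 45318 − 43776 = 1542. ✓

u = 91, v = -76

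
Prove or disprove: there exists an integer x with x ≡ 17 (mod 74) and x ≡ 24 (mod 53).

x = 1349

gcd(74, 53) = 1, so the Chinese Remainder Theorem guarantees exactly one residue class mod 3922 satisfying both.
Any solution of the first congruence is x = 17 + 74t; substituting into the second, 74t ≡ 24 − 17 ≡ 7 (mod 53).
74 ≡ 21 (mod 53), so this reads 21t ≡ 7 (mod 53). Invert 21 mod 53 by the Euclidean algorithm: 53 = 2·21 + 11, 21 = 1·11 + 10, 11 = 1·10 + 1, 10 = 10·1 + 0; back-substituting, 1 = 11 − 1·10 = 11 − (21 − 1·11) = −21 + 2·11 = −21 + 2·(53 − 2·21) = 2·53 − 5·21. Hence 21·(-5) ≡ 1, so 21⁻¹ ≡ -5 ≡ 48 (mod 53).
Therefore t ≡ 48·7 = 336 ≡ 18 (mod 53).
With t = 18: x = 17 + 74·18 = 1349.
Check: 1349 mod 74 = 17, 1349 mod 53 = 24. ✓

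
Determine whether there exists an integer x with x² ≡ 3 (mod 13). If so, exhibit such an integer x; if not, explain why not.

x = 4

Take x = 4. Then 4² = 16 = 1·13 + 3, so 4² ≡ 3 (mod 13).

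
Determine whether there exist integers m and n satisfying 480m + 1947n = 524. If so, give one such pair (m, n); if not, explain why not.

Any value of 480m + 1947n is a multiple of gcd(480, 1947) = 3.
However 524 leaves remainder 2 on division by 3.
Therefore 480m + 1947n = 524 has no solution in integers.

No such integers exist.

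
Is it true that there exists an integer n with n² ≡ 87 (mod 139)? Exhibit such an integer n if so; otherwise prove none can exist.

There is no such integer.

Apply Euler's criterion with the prime 139: 87 is a quadratic residue iff 87^69 ≡ 1 (mod 139), and a non-residue iff it is ≡ −1.
Squaring successively (mod 139): 87^2 = 7569 ≡ 63; 87^4 ≡ 63² = 3969 ≡ 77; 87^8 ≡ 77² = 5929 ≡ 91; 87^16 ≡ 91² = 8281 ≡ 80; 87^32 ≡ 80² = 6400 ≡ 6; 87^64 ≡ 6² = 36 ≡ 36.
Since 69 = 64 + 4 + 1, 87^69 ≡ 36 · 77 · 87; multiplying out mod 139: 36·77 = 2772 ≡ 131, then 131·87 = 11397 ≡ 138. Thus 87^69 ≡ 138 ≡ −1 (mod 139).
The value −1 means 87 is a non-residue modulo 139, so n² ≡ 87 (mod 139) is impossible.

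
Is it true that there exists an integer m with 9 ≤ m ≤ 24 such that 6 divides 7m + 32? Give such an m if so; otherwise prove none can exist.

At m = 9 the value 95 is not a multiple of 6. Try m = 10: 7·10 + 32 = 102 = 17·6, which is divisible by 6.

m = 10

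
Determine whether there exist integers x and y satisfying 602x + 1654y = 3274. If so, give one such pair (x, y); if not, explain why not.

x = 489, y = -176

gcd(602, 1654) = 2, and 2 divides 3274, so integer solutions exist.
Dividing through by 2 reduces the equation to 301x + 827y = 1637.
Run the Euclidean algorithm on 827 and 301: 827 = 2·301 + 225, 301 = 1·225 + 76, 225 = 2·76 + 73, 76 = 1·73 + 3, 73 = 24·3 + 1, 3 = 3·1 + 0.
Working back up the chain: 1 = 73 − 24·3 = 73 − 24·(76 − 1·73) = −24·76 + 25·73 = −24·76 + 25·(225 − 2·76) = 25·225 − 74·76 = 25·225 − 74·(301 − 1·225) = −74·301 + 99·225 = −74·301 + 99·(827 − 2·301) = 99·827 − 272·301. So 301·(-272) + 827·99 = 1.
Scaling by 1637 gives the particular solution (x, y) = (-445264, 162063).
The general solution is x = -445264 + 827k, y = 162063 − 301k; taking k = 539 gives the smaller pair x = 489, y = -176.
Check: 602·489 + 1654·(-176) = 294378 − 291104 = 3274. ✓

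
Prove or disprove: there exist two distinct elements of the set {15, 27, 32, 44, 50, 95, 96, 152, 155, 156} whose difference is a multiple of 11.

No such pair exists.

Two integers differ by a multiple of 11 exactly when they have the same residue mod 11. The residues are 15↦4, 27↦5, 32↦10, 44↦0, 50↦6, 95↦7, 96↦8, 152↦9, 155↦1, 156↦2.
No residue repeats among the 10 elements, so no pair has difference ≡ 0 (mod 11).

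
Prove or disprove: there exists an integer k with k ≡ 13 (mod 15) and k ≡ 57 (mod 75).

Reduce both congruences modulo 15, which divides 15 and 75: they say k ≡ 13 (mod 15) and k ≡ 57 (mod 15).
But 13 mod 15 = 13 while 57 mod 15 = 12, a contradiction.
So no integer satisfies both congruences.

No such integer exists.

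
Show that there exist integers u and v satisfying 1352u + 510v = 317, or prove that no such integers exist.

gcd(1352, 510) = 2, so every integer of the form 1352u + 510v is a multiple of 2.
But 317 = 2·158 + 1, so 2 ∤ 317.
Therefore 1352u + 510v = 317 has no solution in integers.

No such integers exist.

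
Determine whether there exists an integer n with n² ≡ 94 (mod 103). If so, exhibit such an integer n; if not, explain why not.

No, no such integer exists.

103 is prime, so by Euler's criterion 94 is a square mod 103 iff 94^((103−1)/2) = 94^51 ≡ 1 (mod 103).
Repeated squaring mod 103: 94^2 = 8836 ≡ 81; 94^4 ≡ 81² = 6561 ≡ 72; 94^8 ≡ 72² = 5184 ≡ 34; 94^16 ≡ 34² = 1156 ≡ 23; 94^32 ≡ 23² = 529 ≡ 14.
Since 51 = 32 + 16 + 2 + 1, 94^51 ≡ 14 · 23 · 81 · 94; multiplying out mod 103: 14·23 = 322 ≡ 13, then 13·81 = 1053 ≡ 23, then 23·94 = 2162 ≡ 102. Thus 94^51 ≡ 102 ≡ −1 (mod 103).
The value −1 means 94 is a non-residue modulo 103, so n² ≡ 94 (mod 103) is impossible.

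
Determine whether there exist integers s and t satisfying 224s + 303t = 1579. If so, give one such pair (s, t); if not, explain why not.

224 and 303 are coprime, so 224s + 303t ranges over all of ℤ.
Euclidean algorithm: 303 = 1·224 + 79, 224 = 2·79 + 66, 79 = 1·66 + 13, 66 = 5·13 + 1, 13 = 13·1 + 0.
Back-substituting, 1 = 66 − 5·13 = 66 − 5·(79 − 1·66) = −5·79 + 6·66 = −5·79 + 6·(224 − 2·79) = 6·224 − 17·79 = 6·224 − 17·(303 − 1·224) = −17·303 + 23·224; that is, 224·23 + 303·(-17) = 1.
Times 1579: 224·36317 + 303·(-26843) = 1579, so (36317, -26843) solves it.
The general solution is s = 36317 + 303k, t = -26843 − 224k; taking k = -119 gives the smaller pair s = 260, t = -187.
Indeed 224·260 + 303·(-187) = 58240 − 56661 = 1579.

s = 260, t = -187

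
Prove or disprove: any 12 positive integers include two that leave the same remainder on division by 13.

No; for instance {25, 26, 27, 28, 29, 30, 31, 32, 33, 34, 35, 36} is a counterexample.

Take the 12 consecutive integers 25, 26, …, 36: their residues mod 13 are all distinct because 12 ≤ 13.
Hence this collection has no pair with equal remainders mod 13, disproving the claim.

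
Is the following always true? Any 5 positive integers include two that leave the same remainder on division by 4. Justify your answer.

There are exactly 4 possible remainders on division by 4.
Placing 5 integers into 4 classes, some class receives at least two — say a and b.
So a and b have equal remainders mod 4, which is exactly what was to be shown.

Yes.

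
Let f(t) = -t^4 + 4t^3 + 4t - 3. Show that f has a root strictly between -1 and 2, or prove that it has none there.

Such a root exists.

f(-1) = -12 and f(2) = 21, which have opposite signs.
Since f is a polynomial it is continuous on [-1, 2].
By the Intermediate Value Theorem f must vanish at some point of (-1, 2).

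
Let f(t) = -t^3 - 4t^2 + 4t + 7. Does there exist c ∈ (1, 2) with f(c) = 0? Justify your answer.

Yes, such a c exists.

f(1) = 6 and f(2) = -9, which have opposite signs.
f is continuous everywhere (it is a polynomial), in particular on [1, 2].
So by the Intermediate Value Theorem there is a c strictly between 1 and 2 with f(c) = 0.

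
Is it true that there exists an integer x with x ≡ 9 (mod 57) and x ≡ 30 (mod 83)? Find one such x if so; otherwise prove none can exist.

gcd(57, 83) = 1, so the Chinese Remainder Theorem guarantees exactly one residue class mod 4731 satisfying both.
Write x = 9 + 57t and require 9 + 57t ≡ 30 (mod 83), i.e. 57t ≡ 21 (mod 83).
Since 57·67 = 3819 = 46·83 + 1, the inverse of 57 mod 83 is 67.
Therefore t ≡ 67·21 = 1407 ≡ 79 (mod 83).
With t = 79: x = 9 + 57·79 = 4512.
Indeed 4512 ≡ 9 (mod 57) and 4512 ≡ 30 (mod 83).

x = 4512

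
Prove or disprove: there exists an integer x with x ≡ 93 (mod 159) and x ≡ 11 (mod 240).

No such integer exists.

Both moduli are multiples of 3 = gcd(159, 240), so any solution would satisfy x ≡ 93 and x ≡ 11 modulo 3 simultaneously.
But 93 mod 3 = 0 while 11 mod 3 = 2, a contradiction.
So no integer satisfies both congruences.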